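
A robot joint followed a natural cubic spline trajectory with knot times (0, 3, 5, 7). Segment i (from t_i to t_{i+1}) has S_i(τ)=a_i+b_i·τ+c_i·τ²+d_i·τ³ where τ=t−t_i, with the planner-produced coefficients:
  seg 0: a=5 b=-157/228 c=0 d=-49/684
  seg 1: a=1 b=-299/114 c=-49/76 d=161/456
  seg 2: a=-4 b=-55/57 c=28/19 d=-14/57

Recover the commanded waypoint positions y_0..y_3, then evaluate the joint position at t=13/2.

y_0 = S_0(0) = a_0 = 5
y_1 = S_1(0) = a_1 = 1
y_2 = S_2(0) = a_2 = -4
y_3 = S_2(2) = -2
t_q=13/2 is in segment 2 (τ=3/2); S_2(τ)=-225/76

y_0=5 y_1=1 y_2=-4 y_3=-2
S(13/2) = -225/76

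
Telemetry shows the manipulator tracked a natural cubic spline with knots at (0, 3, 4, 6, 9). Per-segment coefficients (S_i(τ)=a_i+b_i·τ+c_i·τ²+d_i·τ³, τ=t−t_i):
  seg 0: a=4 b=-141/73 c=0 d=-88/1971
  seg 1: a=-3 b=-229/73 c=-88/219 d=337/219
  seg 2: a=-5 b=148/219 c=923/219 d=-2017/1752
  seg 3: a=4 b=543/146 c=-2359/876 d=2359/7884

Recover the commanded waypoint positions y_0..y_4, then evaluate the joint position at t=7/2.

y_0=4 y_1=-3 y_2=-5 y_3=4 y_4=-1
S(7/2) = -7843/1752

y_0 = S_0(0) = a_0 = 4
y_1 = S_1(0) = a_1 = -3
y_2 = S_2(0) = a_2 = -5
y_3 = S_3(0) = a_3 = 4
y_4 = S_3(3) = -1
t_q=7/2 is in segment 1 (τ=1/2); S_1(τ)=-7843/1752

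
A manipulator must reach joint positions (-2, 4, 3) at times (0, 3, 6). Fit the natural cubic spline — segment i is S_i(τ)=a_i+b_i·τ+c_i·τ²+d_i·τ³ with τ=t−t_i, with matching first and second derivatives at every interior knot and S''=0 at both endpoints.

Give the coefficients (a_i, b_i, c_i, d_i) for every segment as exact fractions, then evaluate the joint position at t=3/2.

Δ: Δ0=2, Δ1=-1/3
row 1: diag=12, rhs=-14; c'=1/4, d'=-7/6
back: M1=-7/6
M: M0=0, M1=-7/6, M2=0
seg 0: a=-2, c=M0/2=0, d=(M1−M0)/(6·3)=-7/108, b=Δ0−h0·(2M0+M1)/6=31/12
seg 1: a=4, c=M1/2=-7/12, d=(M2−M1)/(6·3)=7/108, b=Δ1−h1·(2M1+M2)/6=5/6
t_q=3/2 → seg 0, τ=3/2; S=-2+31/12·τ+0·τ²+-7/108·τ³=53/32

  seg 0: a=-2 b=31/12 c=0 d=-7/108
  seg 1: a=4 b=5/6 c=-7/12 d=7/108
S(3/2) = 53/32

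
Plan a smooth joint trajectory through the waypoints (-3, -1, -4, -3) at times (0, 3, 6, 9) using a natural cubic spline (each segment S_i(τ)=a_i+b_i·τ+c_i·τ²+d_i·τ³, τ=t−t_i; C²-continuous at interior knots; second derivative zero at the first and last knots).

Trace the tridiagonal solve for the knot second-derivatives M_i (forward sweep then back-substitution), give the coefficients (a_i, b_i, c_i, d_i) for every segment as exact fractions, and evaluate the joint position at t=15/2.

Δ: Δ0=2/3, Δ1=-1, Δ2=1/3
row 1: diag=12, rhs=-10; c'=1/4, d'=-5/6
row 2: denom=12−3·1/4=45/4; d'=(8−3·-5/6)/(45/4)=14/15
back: M2=14/15
back: M1=-5/6−1/4·14/15=-16/15
M: M0=0, M1=-16/15, M2=14/15, M3=0
seg 0: a=-3, c=M0/2=0, d=(M1−M0)/(6·3)=-8/135, b=Δ0−h0·(2M0+M1)/6=6/5
seg 1: a=-1, c=M1/2=-8/15, d=(M2−M1)/(6·3)=1/9, b=Δ1−h1·(2M1+M2)/6=-2/5
seg 2: a=-4, c=M2/2=7/15, d=(M3−M2)/(6·3)=-7/135, b=Δ2−h2·(2M2+M3)/6=-3/5
t_q=15/2 → seg 2, τ=3/2; S=-4+-3/5·τ+7/15·τ²+-7/135·τ³=-161/40

  seg 0: a=-3 b=6/5 c=0 d=-8/135
  seg 1: a=-1 b=-2/5 c=-8/15 d=1/9
  seg 2: a=-4 b=-3/5 c=7/15 d=-7/135
S(15/2) = -161/40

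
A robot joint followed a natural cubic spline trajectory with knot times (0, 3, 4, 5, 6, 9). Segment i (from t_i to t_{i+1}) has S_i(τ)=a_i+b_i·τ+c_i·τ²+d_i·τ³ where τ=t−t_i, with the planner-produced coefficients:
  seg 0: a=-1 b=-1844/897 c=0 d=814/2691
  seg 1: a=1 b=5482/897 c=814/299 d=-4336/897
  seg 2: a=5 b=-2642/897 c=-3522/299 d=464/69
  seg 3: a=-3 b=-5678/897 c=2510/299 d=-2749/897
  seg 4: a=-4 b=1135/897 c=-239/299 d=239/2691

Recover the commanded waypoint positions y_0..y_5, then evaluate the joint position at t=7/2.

y_0 = S_0(0) = a_0 = -1
y_1 = S_1(0) = a_1 = 1
y_2 = S_2(0) = a_2 = 5
y_3 = S_3(0) = a_3 = -3
y_4 = S_4(0) = a_4 = -4
y_5 = S_4(3) = -5
t_q=7/2 is in segment 1 (τ=1/2); S_1(τ)=2471/598

y_0=-1 y_1=1 y_2=5 y_3=-3 y_4=-4 y_5=-5
S(7/2) = 2471/598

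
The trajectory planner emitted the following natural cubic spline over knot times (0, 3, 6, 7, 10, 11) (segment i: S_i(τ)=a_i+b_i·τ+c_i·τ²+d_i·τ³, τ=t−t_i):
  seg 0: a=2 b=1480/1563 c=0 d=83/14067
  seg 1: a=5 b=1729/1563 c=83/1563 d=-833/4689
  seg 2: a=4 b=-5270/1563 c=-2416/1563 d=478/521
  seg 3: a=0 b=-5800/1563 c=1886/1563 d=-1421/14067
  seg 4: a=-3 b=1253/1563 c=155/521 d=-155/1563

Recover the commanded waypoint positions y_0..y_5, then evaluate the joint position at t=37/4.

y_0=2 y_1=5 y_2=4 y_3=0 y_4=-3 y_5=-2
S(37/4) = -113079/33344

y_0 = S_0(0) = a_0 = 2
y_1 = S_1(0) = a_1 = 5
y_2 = S_2(0) = a_2 = 4
y_3 = S_3(0) = a_3 = 0
y_4 = S_4(0) = a_4 = -3
y_5 = S_4(1) = -2
t_q=37/4 is in segment 3 (τ=9/4); S_3(τ)=-113079/33344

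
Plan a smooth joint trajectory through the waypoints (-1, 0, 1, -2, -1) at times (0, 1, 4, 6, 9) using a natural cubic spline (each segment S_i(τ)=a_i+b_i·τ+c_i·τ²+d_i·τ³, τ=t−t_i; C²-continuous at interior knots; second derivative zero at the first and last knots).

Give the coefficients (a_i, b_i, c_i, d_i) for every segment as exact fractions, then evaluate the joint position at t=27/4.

Δ: Δ0=1, Δ1=1/3, Δ2=-3/2, Δ3=1/3
row 1: diag=8, rhs=-4; c'=3/8, d'=-1/2
row 2: denom=10−3·3/8=71/8; d'=(-11−3·-1/2)/(71/8)=-76/71
row 3: denom=10−2·16/71=678/71; d'=(11−2·-76/71)/(678/71)=311/226
back: M3=311/226
back: M2=-76/71−16/71·311/226=-156/113
back: M1=-1/2−3/8·-156/113=2/113
M: M0=0, M1=2/113, M2=-156/113, M3=311/226, M4=0
seg 0: a=-1, c=M0/2=0, d=(M1−M0)/(6·1)=1/339, b=Δ0−h0·(2M0+M1)/6=338/339
seg 1: a=0, c=M1/2=1/113, d=(M2−M1)/(6·3)=-79/1017, b=Δ1−h1·(2M1+M2)/6=341/339
seg 2: a=1, c=M2/2=-78/113, d=(M3−M2)/(6·2)=623/2712, b=Δ2−h2·(2M2+M3)/6=-352/339
seg 3: a=-2, c=M3/2=311/452, d=(M4−M3)/(6·3)=-311/4068, b=Δ3−h3·(2M3+M4)/6=-707/678
t_q=27/4 → seg 3, τ=3/4; S=-2+-707/678·τ+311/452·τ²+-311/4068·τ³=-70217/28928

  seg 0: a=-1 b=338/339 c=0 d=1/339
  seg 1: a=0 b=341/339 c=1/113 d=-79/1017
  seg 2: a=1 b=-352/339 c=-78/113 d=623/2712
  seg 3: a=-2 b=-707/678 c=311/452 d=-311/4068
S(27/4) = -70217/28928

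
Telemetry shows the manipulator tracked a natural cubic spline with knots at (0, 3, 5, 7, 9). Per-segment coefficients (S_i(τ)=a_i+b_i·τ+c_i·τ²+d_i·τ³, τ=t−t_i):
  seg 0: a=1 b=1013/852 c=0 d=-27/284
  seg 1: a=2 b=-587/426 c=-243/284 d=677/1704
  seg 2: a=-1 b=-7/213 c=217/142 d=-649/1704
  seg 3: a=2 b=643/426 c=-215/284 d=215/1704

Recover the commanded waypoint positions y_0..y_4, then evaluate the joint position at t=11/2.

y_0=1 y_1=2 y_2=-1 y_3=2 y_4=3
S(11/2) = -3099/4544

y_0 = S_0(0) = a_0 = 1
y_1 = S_1(0) = a_1 = 2
y_2 = S_2(0) = a_2 = -1
y_3 = S_3(0) = a_3 = 2
y_4 = S_3(2) = 3
t_q=11/2 is in segment 2 (τ=1/2); S_2(τ)=-3099/4544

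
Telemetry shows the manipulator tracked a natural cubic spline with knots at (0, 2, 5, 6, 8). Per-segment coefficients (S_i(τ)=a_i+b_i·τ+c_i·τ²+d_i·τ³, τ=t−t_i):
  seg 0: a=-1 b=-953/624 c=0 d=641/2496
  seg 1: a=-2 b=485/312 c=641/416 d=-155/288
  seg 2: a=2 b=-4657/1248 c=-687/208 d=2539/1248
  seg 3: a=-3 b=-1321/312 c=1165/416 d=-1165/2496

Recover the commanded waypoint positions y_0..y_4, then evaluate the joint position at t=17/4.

y_0 = S_0(0) = a_0 = -1
y_1 = S_1(0) = a_1 = -2
y_2 = S_2(0) = a_2 = 2
y_3 = S_3(0) = a_3 = -3
y_4 = S_3(2) = -4
t_q=17/4 is in segment 1 (τ=9/4); S_1(τ)=84341/26624

y_0=-1 y_1=-2 y_2=2 y_3=-3 y_4=-4
S(17/4) = 84341/26624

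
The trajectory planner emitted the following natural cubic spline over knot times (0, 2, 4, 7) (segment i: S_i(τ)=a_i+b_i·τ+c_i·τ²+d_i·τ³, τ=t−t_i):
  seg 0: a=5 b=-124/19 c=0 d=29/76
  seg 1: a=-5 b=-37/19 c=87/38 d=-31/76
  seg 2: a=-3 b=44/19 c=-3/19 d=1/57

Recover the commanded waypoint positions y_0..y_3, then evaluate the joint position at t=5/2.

y_0=5 y_1=-5 y_2=-3 y_3=3
S(5/2) = -3315/608

y_0 = S_0(0) = a_0 = 5
y_1 = S_1(0) = a_1 = -5
y_2 = S_2(0) = a_2 = -3
y_3 = S_2(3) = 3
t_q=5/2 is in segment 1 (τ=1/2); S_1(τ)=-3315/608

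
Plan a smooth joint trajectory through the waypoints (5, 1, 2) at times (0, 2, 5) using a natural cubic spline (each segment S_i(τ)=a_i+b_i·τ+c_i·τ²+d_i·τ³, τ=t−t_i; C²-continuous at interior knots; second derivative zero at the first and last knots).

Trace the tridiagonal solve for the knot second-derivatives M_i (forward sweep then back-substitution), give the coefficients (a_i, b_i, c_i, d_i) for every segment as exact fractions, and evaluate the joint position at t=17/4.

  seg 0: a=5 b=-37/15 c=0 d=7/60
  seg 1: a=1 b=-16/15 c=7/10 d=-7/90
S(17/4) = 161/128

Δ: Δ0=-2, Δ1=1/3
row 1: diag=10, rhs=14; c'=3/10, d'=7/5
back: M1=7/5
M: M0=0, M1=7/5, M2=0
seg 0: a=5, c=M0/2=0, d=(M1−M0)/(6·2)=7/60, b=Δ0−h0·(2M0+M1)/6=-37/15
seg 1: a=1, c=M1/2=7/10, d=(M2−M1)/(6·3)=-7/90, b=Δ1−h1·(2M1+M2)/6=-16/15
t_q=17/4 → seg 1, τ=9/4; S=1+-16/15·τ+7/10·τ²+-7/90·τ³=161/128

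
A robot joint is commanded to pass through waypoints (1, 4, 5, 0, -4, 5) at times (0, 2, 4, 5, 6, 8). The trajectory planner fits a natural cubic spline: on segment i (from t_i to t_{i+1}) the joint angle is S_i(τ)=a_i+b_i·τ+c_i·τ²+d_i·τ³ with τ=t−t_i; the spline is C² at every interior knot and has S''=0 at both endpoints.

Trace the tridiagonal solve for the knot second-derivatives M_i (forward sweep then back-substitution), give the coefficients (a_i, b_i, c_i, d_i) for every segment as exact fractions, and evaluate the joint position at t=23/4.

Δ: Δ0=3/2, Δ1=1/2, Δ2=-5, Δ3=-4, Δ4=9/2
row 1: diag=8, rhs=-6; c'=1/4, d'=-3/4
row 2: denom=6−2·1/4=11/2; d'=(-33−2·-3/4)/(11/2)=-63/11
row 3: denom=4−1·2/11=42/11; d'=(6−1·-63/11)/(42/11)=43/14
row 4: denom=6−1·11/42=241/42; d'=(51−1·43/14)/(241/42)=2013/241
back: M4=2013/241
back: M3=43/14−11/42·2013/241=213/241
back: M2=-63/11−2/11·213/241=-1419/241
back: M1=-3/4−1/4·-1419/241=174/241
M: M0=0, M1=174/241, M2=-1419/241, M3=213/241, M4=2013/241, M5=0
seg 0: a=1, c=M0/2=0, d=(M1−M0)/(6·2)=29/482, b=Δ0−h0·(2M0+M1)/6=607/482
seg 1: a=4, c=M1/2=87/241, d=(M2−M1)/(6·2)=-531/964, b=Δ1−h1·(2M1+M2)/6=955/482
seg 2: a=5, c=M2/2=-1419/482, d=(M3−M2)/(6·1)=272/241, b=Δ2−h2·(2M2+M3)/6=-1535/482
seg 3: a=0, c=M3/2=213/482, d=(M4−M3)/(6·1)=300/241, b=Δ3−h3·(2M3+M4)/6=-2741/482
seg 4: a=-4, c=M4/2=2013/482, d=(M5−M4)/(6·2)=-671/964, b=Δ4−h4·(2M4+M5)/6=-515/482
t_q=23/4 → seg 3, τ=3/4; S=0+-2741/482·τ+213/482·τ²+300/241·τ³=-26925/7712

  seg 0: a=1 b=607/482 c=0 d=29/482
  seg 1: a=4 b=955/482 c=87/241 d=-531/964
  seg 2: a=5 b=-1535/482 c=-1419/482 d=272/241
  seg 3: a=0 b=-2741/482 c=213/482 d=300/241
  seg 4: a=-4 b=-515/482 c=2013/482 d=-671/964
S(23/4) = -26925/7712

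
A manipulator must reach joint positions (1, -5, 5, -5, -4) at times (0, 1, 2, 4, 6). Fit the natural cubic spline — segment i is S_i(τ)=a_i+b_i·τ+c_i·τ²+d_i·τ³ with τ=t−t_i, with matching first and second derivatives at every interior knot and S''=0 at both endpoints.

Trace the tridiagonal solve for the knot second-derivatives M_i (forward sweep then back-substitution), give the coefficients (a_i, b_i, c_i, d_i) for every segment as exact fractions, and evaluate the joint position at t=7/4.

  seg 0: a=1 b=-1843/168 c=0 d=835/168
  seg 1: a=-5 b=331/84 c=835/56 d=-1487/168
  seg 2: a=5 b=173/24 c=-163/14 d=1861/672
  seg 3: a=-5 b=-515/84 c=557/112 d=-557/672
S(7/4) = 9349/3584

Δ: Δ0=-6, Δ1=10, Δ2=-5, Δ3=1/2
row 1: diag=4, rhs=96; c'=1/4, d'=24
row 2: denom=6−1·1/4=23/4; d'=(-90−1·24)/(23/4)=-456/23
row 3: denom=8−2·8/23=168/23; d'=(33−2·-456/23)/(168/23)=557/56
back: M3=557/56
back: M2=-456/23−8/23·557/56=-163/7
back: M1=24−1/4·-163/7=835/28
M: M0=0, M1=835/28, M2=-163/7, M3=557/56, M4=0
seg 0: a=1, c=M0/2=0, d=(M1−M0)/(6·1)=835/168, b=Δ0−h0·(2M0+M1)/6=-1843/168
seg 1: a=-5, c=M1/2=835/56, d=(M2−M1)/(6·1)=-1487/168, b=Δ1−h1·(2M1+M2)/6=331/84
seg 2: a=5, c=M2/2=-163/14, d=(M3−M2)/(6·2)=1861/672, b=Δ2−h2·(2M2+M3)/6=173/24
seg 3: a=-5, c=M3/2=557/112, d=(M4−M3)/(6·2)=-557/672, b=Δ3−h3·(2M3+M4)/6=-515/84
t_q=7/4 → seg 1, τ=3/4; S=-5+331/84·τ+835/56·τ²+-1487/168·τ³=9349/3584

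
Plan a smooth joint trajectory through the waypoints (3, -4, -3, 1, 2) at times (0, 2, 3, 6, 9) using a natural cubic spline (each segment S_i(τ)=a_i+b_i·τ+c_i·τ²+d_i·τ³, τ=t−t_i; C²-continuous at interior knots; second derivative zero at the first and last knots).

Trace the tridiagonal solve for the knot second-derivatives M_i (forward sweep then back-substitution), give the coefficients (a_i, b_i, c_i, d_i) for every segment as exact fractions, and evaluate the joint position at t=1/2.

Δ: Δ0=-7/2, Δ1=1, Δ2=4/3, Δ3=1/3
row 1: diag=6, rhs=27; c'=1/6, d'=9/2
row 2: denom=8−1·1/6=47/6; d'=(2−1·9/2)/(47/6)=-15/47
row 3: denom=12−3·18/47=510/47; d'=(-6−3·-15/47)/(510/47)=-79/170
back: M3=-79/170
back: M2=-15/47−18/47·-79/170=-12/85
back: M1=9/2−1/6·-12/85=769/170
M: M0=0, M1=769/170, M2=-12/85, M3=-79/170, M4=0
seg 0: a=3, c=M0/2=0, d=(M1−M0)/(6·2)=769/2040, b=Δ0−h0·(2M0+M1)/6=-1277/255
seg 1: a=-4, c=M1/2=769/340, d=(M2−M1)/(6·1)=-793/1020, b=Δ1−h1·(2M1+M2)/6=-247/510
seg 2: a=-3, c=M2/2=-6/85, d=(M3−M2)/(6·3)=-11/612, b=Δ2−h2·(2M2+M3)/6=1741/1020
seg 3: a=1, c=M3/2=-79/340, d=(M4−M3)/(6·3)=79/3060, b=Δ3−h3·(2M3+M4)/6=407/510
t_q=1/2 → seg 0, τ=1/2; S=3+-1277/255·τ+0·τ²+769/2040·τ³=591/1088

  seg 0: a=3 b=-1277/255 c=0 d=769/2040
  seg 1: a=-4 b=-247/510 c=769/340 d=-793/1020
  seg 2: a=-3 b=1741/1020 c=-6/85 d=-11/612
  seg 3: a=1 b=407/510 c=-79/340 d=79/3060
S(1/2) = 591/1088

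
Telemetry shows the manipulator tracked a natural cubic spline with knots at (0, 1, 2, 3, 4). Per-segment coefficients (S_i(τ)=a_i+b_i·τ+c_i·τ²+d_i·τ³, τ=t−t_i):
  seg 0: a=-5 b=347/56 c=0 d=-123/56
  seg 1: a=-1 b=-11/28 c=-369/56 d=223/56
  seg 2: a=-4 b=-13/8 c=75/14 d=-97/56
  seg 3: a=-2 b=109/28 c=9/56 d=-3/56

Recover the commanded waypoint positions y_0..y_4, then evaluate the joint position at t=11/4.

y_0=-5 y_1=-1 y_2=-4 y_3=-2 y_4=2
S(11/4) = -10523/3584

y_0 = S_0(0) = a_0 = -5
y_1 = S_1(0) = a_1 = -1
y_2 = S_2(0) = a_2 = -4
y_3 = S_3(0) = a_3 = -2
y_4 = S_3(1) = 2
t_q=11/4 is in segment 2 (τ=3/4); S_2(τ)=-10523/3584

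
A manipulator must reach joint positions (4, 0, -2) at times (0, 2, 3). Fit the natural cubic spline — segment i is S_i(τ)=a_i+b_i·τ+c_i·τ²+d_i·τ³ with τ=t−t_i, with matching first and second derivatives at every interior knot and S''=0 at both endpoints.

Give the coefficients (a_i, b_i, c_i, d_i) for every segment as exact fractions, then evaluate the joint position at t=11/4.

  seg 0: a=4 b=-2 c=0 d=0
  seg 1: a=0 b=-2 c=0 d=0
S(11/4) = -3/2

Δ: Δ0=-2, Δ1=-2
row 1: diag=6, rhs=0; c'=1/6, d'=0
back: M1=0
M: M0=0, M1=0, M2=0
seg 0: a=4, c=M0/2=0, d=(M1−M0)/(6·2)=0, b=Δ0−h0·(2M0+M1)/6=-2
seg 1: a=0, c=M1/2=0, d=(M2−M1)/(6·1)=0, b=Δ1−h1·(2M1+M2)/6=-2
t_q=11/4 → seg 1, τ=3/4; S=0+-2·τ+0·τ²+0·τ³=-3/2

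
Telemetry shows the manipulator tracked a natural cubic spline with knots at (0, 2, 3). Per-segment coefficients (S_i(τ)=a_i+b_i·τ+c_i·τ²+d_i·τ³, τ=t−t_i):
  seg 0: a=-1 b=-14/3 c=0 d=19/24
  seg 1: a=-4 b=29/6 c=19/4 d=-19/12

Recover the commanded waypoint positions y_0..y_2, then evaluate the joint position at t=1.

y_0=-1 y_1=-4 y_2=4
S(1) = -39/8

y_0 = S_0(0) = a_0 = -1
y_1 = S_1(0) = a_1 = -4
y_2 = S_1(1) = 4
t_q=1 is in segment 0 (τ=1); S_0(τ)=-39/8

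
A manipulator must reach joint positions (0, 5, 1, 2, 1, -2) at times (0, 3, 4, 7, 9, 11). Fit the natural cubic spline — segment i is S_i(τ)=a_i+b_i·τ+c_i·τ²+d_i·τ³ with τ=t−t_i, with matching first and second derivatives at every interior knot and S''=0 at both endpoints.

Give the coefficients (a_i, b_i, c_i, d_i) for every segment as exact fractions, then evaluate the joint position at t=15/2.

Δ: Δ0=5/3, Δ1=-4, Δ2=1/3, Δ3=-1/2, Δ4=-3/2
row 1: diag=8, rhs=-34; c'=1/8, d'=-17/4
row 2: denom=8−1·1/8=63/8; d'=(26−1·-17/4)/(63/8)=242/63
row 3: denom=10−3·8/21=62/7; d'=(-5−3·242/63)/(62/7)=-347/186
row 4: denom=8−2·7/31=234/31; d'=(-6−2·-347/186)/(234/31)=-211/702
back: M4=-211/702
back: M3=-347/186−7/31·-211/702=-631/351
back: M2=242/63−8/21·-631/351=4766/1053
back: M1=-17/4−1/8·4766/1053=-5071/1053
M: M0=0, M1=-5071/1053, M2=4766/1053, M3=-631/351, M4=-211/702, M5=0
seg 0: a=0, c=M0/2=0, d=(M1−M0)/(6·3)=-5071/18954, b=Δ0−h0·(2M0+M1)/6=8581/2106
seg 1: a=5, c=M1/2=-5071/2106, d=(M2−M1)/(6·1)=1093/702, b=Δ1−h1·(2M1+M2)/6=-3316/1053
seg 2: a=1, c=M2/2=2383/1053, d=(M3−M2)/(6·3)=-6659/18954, b=Δ2−h2·(2M2+M3)/6=-6937/2106
seg 3: a=2, c=M3/2=-631/702, d=(M4−M3)/(6·2)=1051/8424, b=Δ3−h3·(2M3+M4)/6=841/1053
seg 4: a=1, c=M4/2=-211/1404, d=(M5−M4)/(6·2)=211/8424, b=Δ4−h4·(2M4+M5)/6=-2737/2106
t_q=15/2 → seg 3, τ=1/2; S=2+841/1053·τ+-631/702·τ²+1051/8424·τ³=49201/22464

  seg 0: a=0 b=8581/2106 c=0 d=-5071/18954
  seg 1: a=5 b=-3316/1053 c=-5071/2106 d=1093/702
  seg 2: a=1 b=-6937/2106 c=2383/1053 d=-6659/18954
  seg 3: a=2 b=841/1053 c=-631/702 d=1051/8424
  seg 4: a=1 b=-2737/2106 c=-211/1404 d=211/8424
S(15/2) = 49201/22464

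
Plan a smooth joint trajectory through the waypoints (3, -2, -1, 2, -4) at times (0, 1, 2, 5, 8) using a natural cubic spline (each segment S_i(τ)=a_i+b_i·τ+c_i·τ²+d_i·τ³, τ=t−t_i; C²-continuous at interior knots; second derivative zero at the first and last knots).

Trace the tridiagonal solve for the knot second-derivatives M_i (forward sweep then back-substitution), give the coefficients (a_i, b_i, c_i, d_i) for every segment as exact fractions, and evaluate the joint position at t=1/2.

Δ: Δ0=-5, Δ1=1, Δ2=1, Δ3=-2
row 1: diag=4, rhs=36; c'=1/4, d'=9
row 2: denom=8−1·1/4=31/4; d'=(0−1·9)/(31/4)=-36/31
row 3: denom=12−3·12/31=336/31; d'=(-18−3·-36/31)/(336/31)=-75/56
back: M3=-75/56
back: M2=-36/31−12/31·-75/56=-9/14
back: M1=9−1/4·-9/14=513/56
M: M0=0, M1=513/56, M2=-9/14, M3=-75/56, M4=0
seg 0: a=3, c=M0/2=0, d=(M1−M0)/(6·1)=171/112, b=Δ0−h0·(2M0+M1)/6=-731/112
seg 1: a=-2, c=M1/2=513/112, d=(M2−M1)/(6·1)=-183/112, b=Δ1−h1·(2M1+M2)/6=-109/56
seg 2: a=-1, c=M2/2=-9/28, d=(M3−M2)/(6·3)=-13/336, b=Δ2−h2·(2M2+M3)/6=37/16
seg 3: a=2, c=M3/2=-75/112, d=(M4−M3)/(6·3)=25/336, b=Δ3−h3·(2M3+M4)/6=-37/56
t_q=1/2 → seg 0, τ=1/2; S=3+-731/112·τ+0·τ²+171/112·τ³=-65/896

  seg 0: a=3 b=-731/112 c=0 d=171/112
  seg 1: a=-2 b=-109/56 c=513/112 d=-183/112
  seg 2: a=-1 b=37/16 c=-9/28 d=-13/336
  seg 3: a=2 b=-37/56 c=-75/112 d=25/336
S(1/2) = -65/896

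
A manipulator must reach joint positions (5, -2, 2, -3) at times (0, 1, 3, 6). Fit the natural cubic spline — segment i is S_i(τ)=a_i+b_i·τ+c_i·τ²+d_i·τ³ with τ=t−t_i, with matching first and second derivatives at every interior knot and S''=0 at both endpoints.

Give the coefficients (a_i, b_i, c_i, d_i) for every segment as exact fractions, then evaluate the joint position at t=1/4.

Δ: Δ0=-7, Δ1=2, Δ2=-5/3
row 1: diag=6, rhs=54; c'=1/3, d'=9
row 2: denom=10−2·1/3=28/3; d'=(-22−2·9)/(28/3)=-30/7
back: M2=-30/7
back: M1=9−1/3·-30/7=73/7
M: M0=0, M1=73/7, M2=-30/7, M3=0
seg 0: a=5, c=M0/2=0, d=(M1−M0)/(6·1)=73/42, b=Δ0−h0·(2M0+M1)/6=-367/42
seg 1: a=-2, c=M1/2=73/14, d=(M2−M1)/(6·2)=-103/84, b=Δ1−h1·(2M1+M2)/6=-74/21
seg 2: a=2, c=M2/2=-15/7, d=(M3−M2)/(6·3)=5/21, b=Δ2−h2·(2M2+M3)/6=55/21
t_q=1/4 → seg 0, τ=1/4; S=5+-367/42·τ+0·τ²+73/42·τ³=2547/896

  seg 0: a=5 b=-367/42 c=0 d=73/42
  seg 1: a=-2 b=-74/21 c=73/14 d=-103/84
  seg 2: a=2 b=55/21 c=-15/7 d=5/21
S(1/4) = 2547/896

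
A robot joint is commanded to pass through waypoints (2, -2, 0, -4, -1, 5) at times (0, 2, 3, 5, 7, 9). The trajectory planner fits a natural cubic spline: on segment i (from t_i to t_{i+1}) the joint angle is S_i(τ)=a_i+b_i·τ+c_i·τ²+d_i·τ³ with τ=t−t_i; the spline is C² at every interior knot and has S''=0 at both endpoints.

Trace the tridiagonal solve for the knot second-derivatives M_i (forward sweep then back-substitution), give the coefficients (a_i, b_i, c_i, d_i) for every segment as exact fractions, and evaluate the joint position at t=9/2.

  seg 0: a=2 b=-195/53 c=0 d=89/212
  seg 1: a=-2 b=72/53 c=267/106 d=-199/106
  seg 2: a=0 b=81/106 c=-165/53 d=367/424
  seg 3: a=-4 b=-69/53 c=441/212 d=-18/53
  seg 4: a=-1 b=156/53 c=9/212 d=-3/424
S(9/2) = -9963/3392

Δ: Δ0=-2, Δ1=2, Δ2=-2, Δ3=3/2, Δ4=3
row 1: diag=6, rhs=24; c'=1/6, d'=4
row 2: denom=6−1·1/6=35/6; d'=(-24−1·4)/(35/6)=-24/5
row 3: denom=8−2·12/35=256/35; d'=(21−2·-24/5)/(256/35)=1071/256
row 4: denom=8−2·35/128=477/64; d'=(9−2·1071/256)/(477/64)=9/106
back: M4=9/106
back: M3=1071/256−35/128·9/106=441/106
back: M2=-24/5−12/35·441/106=-330/53
back: M1=4−1/6·-330/53=267/53
M: M0=0, M1=267/53, M2=-330/53, M3=441/106, M4=9/106, M5=0
seg 0: a=2, c=M0/2=0, d=(M1−M0)/(6·2)=89/212, b=Δ0−h0·(2M0+M1)/6=-195/53
seg 1: a=-2, c=M1/2=267/106, d=(M2−M1)/(6·1)=-199/106, b=Δ1−h1·(2M1+M2)/6=72/53
seg 2: a=0, c=M2/2=-165/53, d=(M3−M2)/(6·2)=367/424, b=Δ2−h2·(2M2+M3)/6=81/106
seg 3: a=-4, c=M3/2=441/212, d=(M4−M3)/(6·2)=-18/53, b=Δ3−h3·(2M3+M4)/6=-69/53
seg 4: a=-1, c=M4/2=9/212, d=(M5−M4)/(6·2)=-3/424, b=Δ4−h4·(2M4+M5)/6=156/53
t_q=9/2 → seg 2, τ=3/2; S=0+81/106·τ+-165/53·τ²+367/424·τ³=-9963/3392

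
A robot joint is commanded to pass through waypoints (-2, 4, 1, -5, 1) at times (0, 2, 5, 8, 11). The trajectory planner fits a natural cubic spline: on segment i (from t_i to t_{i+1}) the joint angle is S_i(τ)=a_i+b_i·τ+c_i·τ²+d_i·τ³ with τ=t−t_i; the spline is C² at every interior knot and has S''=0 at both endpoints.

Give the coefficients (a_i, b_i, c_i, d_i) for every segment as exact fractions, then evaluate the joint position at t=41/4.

Δ: Δ0=3, Δ1=-1, Δ2=-2, Δ3=2
row 1: diag=10, rhs=-24; c'=3/10, d'=-12/5
row 2: denom=12−3·3/10=111/10; d'=(-6−3·-12/5)/(111/10)=4/37
row 3: denom=12−3·10/37=414/37; d'=(24−3·4/37)/(414/37)=146/69
back: M3=146/69
back: M2=4/37−10/37·146/69=-32/69
back: M1=-12/5−3/10·-32/69=-52/23
M: M0=0, M1=-52/23, M2=-32/69, M3=146/69, M4=0
seg 0: a=-2, c=M0/2=0, d=(M1−M0)/(6·2)=-13/69, b=Δ0−h0·(2M0+M1)/6=259/69
seg 1: a=4, c=M1/2=-26/23, d=(M2−M1)/(6·3)=62/621, b=Δ1−h1·(2M1+M2)/6=103/69
seg 2: a=1, c=M2/2=-16/69, d=(M3−M2)/(6·3)=89/621, b=Δ2−h2·(2M2+M3)/6=-179/69
seg 3: a=-5, c=M3/2=73/69, d=(M4−M3)/(6·3)=-73/621, b=Δ3−h3·(2M3+M4)/6=-8/69
t_q=41/4 → seg 3, τ=9/4; S=-5+-8/69·τ+73/69·τ²+-73/621·τ³=-1831/1472

  seg 0: a=-2 b=259/69 c=0 d=-13/69
  seg 1: a=4 b=103/69 c=-26/23 d=62/621
  seg 2: a=1 b=-179/69 c=-16/69 d=89/621
  seg 3: a=-5 b=-8/69 c=73/69 d=-73/621
S(41/4) = -1831/1472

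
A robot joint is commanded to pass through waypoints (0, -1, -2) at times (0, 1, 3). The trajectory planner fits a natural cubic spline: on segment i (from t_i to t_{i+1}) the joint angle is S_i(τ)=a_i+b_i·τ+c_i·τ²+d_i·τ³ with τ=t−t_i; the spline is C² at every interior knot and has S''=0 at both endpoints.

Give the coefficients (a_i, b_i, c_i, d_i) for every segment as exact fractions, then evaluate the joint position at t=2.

Δ: Δ0=-1, Δ1=-1/2
row 1: diag=6, rhs=3; c'=1/3, d'=1/2
back: M1=1/2
M: M0=0, M1=1/2, M2=0
seg 0: a=0, c=M0/2=0, d=(M1−M0)/(6·1)=1/12, b=Δ0−h0·(2M0+M1)/6=-13/12
seg 1: a=-1, c=M1/2=1/4, d=(M2−M1)/(6·2)=-1/24, b=Δ1−h1·(2M1+M2)/6=-5/6
t_q=2 → seg 1, τ=1; S=-1+-5/6·τ+1/4·τ²+-1/24·τ³=-13/8

  seg 0: a=0 b=-13/12 c=0 d=1/12
  seg 1: a=-1 b=-5/6 c=1/4 d=-1/24
S(2) = -13/8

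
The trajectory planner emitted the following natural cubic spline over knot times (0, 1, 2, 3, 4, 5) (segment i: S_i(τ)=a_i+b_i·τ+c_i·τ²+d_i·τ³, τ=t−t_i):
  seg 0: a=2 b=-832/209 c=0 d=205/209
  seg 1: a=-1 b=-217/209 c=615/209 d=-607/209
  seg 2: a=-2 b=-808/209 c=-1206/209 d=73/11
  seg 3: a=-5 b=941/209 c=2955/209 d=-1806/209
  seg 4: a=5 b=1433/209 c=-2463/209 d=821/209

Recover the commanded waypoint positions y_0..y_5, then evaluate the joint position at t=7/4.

y_0 = S_0(0) = a_0 = 2
y_1 = S_1(0) = a_1 = -1
y_2 = S_2(0) = a_2 = -2
y_3 = S_3(0) = a_3 = -5
y_4 = S_4(0) = a_4 = 5
y_5 = S_4(1) = 4
t_q=7/4 is in segment 1 (τ=3/4); S_1(τ)=-18041/13376

y_0=2 y_1=-1 y_2=-2 y_3=-5 y_4=5 y_5=4
S(7/4) = -18041/13376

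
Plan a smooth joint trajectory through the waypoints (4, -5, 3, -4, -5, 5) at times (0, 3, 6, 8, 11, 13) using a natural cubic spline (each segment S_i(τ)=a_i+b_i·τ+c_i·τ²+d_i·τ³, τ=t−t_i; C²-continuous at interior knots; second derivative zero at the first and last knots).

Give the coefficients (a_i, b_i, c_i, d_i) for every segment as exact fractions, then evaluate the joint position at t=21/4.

Δ: Δ0=-3, Δ1=8/3, Δ2=-7/2, Δ3=-1/3, Δ4=5
row 1: diag=12, rhs=34; c'=1/4, d'=17/6
row 2: denom=10−3·1/4=37/4; d'=(-37−3·17/6)/(37/4)=-182/37
row 3: denom=10−2·8/37=354/37; d'=(19−2·-182/37)/(354/37)=1067/354
row 4: denom=10−3·37/118=1069/118; d'=(32−3·1067/354)/(1069/118)=2709/1069
back: M4=2709/1069
back: M3=1067/354−37/118·2709/1069=7118/3207
back: M2=-182/37−8/37·7118/3207=-17314/3207
back: M1=17/6−1/4·-17314/3207=13415/3207
M: M0=0, M1=13415/3207, M2=-17314/3207, M3=7118/3207, M4=2709/1069, M5=0
seg 0: a=4, c=M0/2=0, d=(M1−M0)/(6·3)=13415/57726, b=Δ0−h0·(2M0+M1)/6=-32657/6414
seg 1: a=-5, c=M1/2=13415/6414, d=(M2−M1)/(6·3)=-10243/19242, b=Δ1−h1·(2M1+M2)/6=3794/3207
seg 2: a=3, c=M2/2=-8657/3207, d=(M3−M2)/(6·2)=2036/3207, b=Δ2−h2·(2M2+M3)/6=-4109/6414
seg 3: a=-4, c=M3/2=3559/3207, d=(M4−M3)/(6·3)=1009/57726, b=Δ3−h3·(2M3+M4)/6=-8167/2138
seg 4: a=-5, c=M4/2=2709/2138, d=(M5−M4)/(6·2)=-903/4276, b=Δ4−h4·(2M4+M5)/6=3539/1069
t_q=21/4 → seg 1, τ=9/4; S=-5+3794/3207·τ+13415/6414·τ²+-10243/19242·τ³=299201/136832

  seg 0: a=4 b=-32657/6414 c=0 d=13415/57726
  seg 1: a=-5 b=3794/3207 c=13415/6414 d=-10243/19242
  seg 2: a=3 b=-4109/6414 c=-8657/3207 d=2036/3207
  seg 3: a=-4 b=-8167/2138 c=3559/3207 d=1009/57726
  seg 4: a=-5 b=3539/1069 c=2709/2138 d=-903/4276
S(21/4) = 299201/136832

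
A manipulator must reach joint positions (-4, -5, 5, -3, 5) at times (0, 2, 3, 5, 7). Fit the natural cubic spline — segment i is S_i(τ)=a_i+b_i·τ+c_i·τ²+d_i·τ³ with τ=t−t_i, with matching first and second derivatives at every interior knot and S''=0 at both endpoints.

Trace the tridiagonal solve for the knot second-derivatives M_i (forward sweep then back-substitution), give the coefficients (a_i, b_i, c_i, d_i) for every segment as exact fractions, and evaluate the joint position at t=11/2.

Δ: Δ0=-1/2, Δ1=10, Δ2=-4, Δ3=4
row 1: diag=6, rhs=63; c'=1/6, d'=21/2
row 2: denom=6−1·1/6=35/6; d'=(-84−1·21/2)/(35/6)=-81/5
row 3: denom=8−2·12/35=256/35; d'=(48−2·-81/5)/(256/35)=1407/128
back: M3=1407/128
back: M2=-81/5−12/35·1407/128=-639/32
back: M1=21/2−1/6·-639/32=885/64
M: M0=0, M1=885/64, M2=-639/32, M3=1407/128, M4=0
seg 0: a=-4, c=M0/2=0, d=(M1−M0)/(6·2)=295/256, b=Δ0−h0·(2M0+M1)/6=-327/64
seg 1: a=-5, c=M1/2=885/128, d=(M2−M1)/(6·1)=-721/128, b=Δ1−h1·(2M1+M2)/6=279/32
seg 2: a=5, c=M2/2=-639/64, d=(M3−M2)/(6·2)=1321/512, b=Δ2−h2·(2M2+M3)/6=723/128
seg 3: a=-3, c=M3/2=1407/256, d=(M4−M3)/(6·2)=-469/512, b=Δ3−h3·(2M3+M4)/6=-213/64
t_q=11/2 → seg 3, τ=1/2; S=-3+-213/64·τ+1407/256·τ²+-469/512·τ³=-13945/4096

  seg 0: a=-4 b=-327/64 c=0 d=295/256
  seg 1: a=-5 b=279/32 c=885/128 d=-721/128
  seg 2: a=5 b=723/128 c=-639/64 d=1321/512
  seg 3: a=-3 b=-213/64 c=1407/256 d=-469/512
S(11/2) = -13945/4096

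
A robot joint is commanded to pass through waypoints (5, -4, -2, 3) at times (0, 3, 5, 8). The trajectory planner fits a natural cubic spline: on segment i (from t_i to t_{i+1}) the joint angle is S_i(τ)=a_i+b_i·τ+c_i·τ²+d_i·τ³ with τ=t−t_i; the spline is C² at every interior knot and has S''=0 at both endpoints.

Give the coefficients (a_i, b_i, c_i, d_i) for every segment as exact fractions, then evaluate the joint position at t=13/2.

Δ: Δ0=-3, Δ1=1, Δ2=5/3
row 1: diag=10, rhs=24; c'=1/5, d'=12/5
row 2: denom=10−2·1/5=48/5; d'=(4−2·12/5)/(48/5)=-1/12
back: M2=-1/12
back: M1=12/5−1/5·-1/12=29/12
M: M0=0, M1=29/12, M2=-1/12, M3=0
seg 0: a=5, c=M0/2=0, d=(M1−M0)/(6·3)=29/216, b=Δ0−h0·(2M0+M1)/6=-101/24
seg 1: a=-4, c=M1/2=29/24, d=(M2−M1)/(6·2)=-5/24, b=Δ1−h1·(2M1+M2)/6=-7/12
seg 2: a=-2, c=M2/2=-1/24, d=(M3−M2)/(6·3)=1/216, b=Δ2−h2·(2M2+M3)/6=7/4
t_q=13/2 → seg 2, τ=3/2; S=-2+7/4·τ+-1/24·τ²+1/216·τ³=35/64

  seg 0: a=5 b=-101/24 c=0 d=29/216
  seg 1: a=-4 b=-7/12 c=29/24 d=-5/24
  seg 2: a=-2 b=7/4 c=-1/24 d=1/216
S(13/2) = 35/64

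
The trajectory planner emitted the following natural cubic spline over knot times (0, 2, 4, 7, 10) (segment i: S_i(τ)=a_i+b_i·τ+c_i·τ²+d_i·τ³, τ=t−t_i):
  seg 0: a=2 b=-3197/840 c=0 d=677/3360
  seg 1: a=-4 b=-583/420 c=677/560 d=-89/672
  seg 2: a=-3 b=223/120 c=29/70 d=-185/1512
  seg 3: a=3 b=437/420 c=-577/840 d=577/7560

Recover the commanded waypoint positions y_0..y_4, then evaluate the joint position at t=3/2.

y_0=2 y_1=-4 y_2=-3 y_3=3 y_4=2
S(3/2) = -3877/1280

y_0 = S_0(0) = a_0 = 2
y_1 = S_1(0) = a_1 = -4
y_2 = S_2(0) = a_2 = -3
y_3 = S_3(0) = a_3 = 3
y_4 = S_3(3) = 2
t_q=3/2 is in segment 0 (τ=3/2); S_0(τ)=-3877/1280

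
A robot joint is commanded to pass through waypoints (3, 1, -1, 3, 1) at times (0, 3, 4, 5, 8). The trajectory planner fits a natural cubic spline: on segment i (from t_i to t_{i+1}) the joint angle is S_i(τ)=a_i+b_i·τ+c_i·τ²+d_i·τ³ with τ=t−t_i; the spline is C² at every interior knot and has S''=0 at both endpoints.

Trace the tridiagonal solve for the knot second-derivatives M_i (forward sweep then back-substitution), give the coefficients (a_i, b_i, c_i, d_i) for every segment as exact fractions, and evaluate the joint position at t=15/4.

Δ: Δ0=-2/3, Δ1=-2, Δ2=4, Δ3=-2/3
row 1: diag=8, rhs=-8; c'=1/8, d'=-1
row 2: denom=4−1·1/8=31/8; d'=(36−1·-1)/(31/8)=296/31
row 3: denom=8−1·8/31=240/31; d'=(-28−1·296/31)/(240/31)=-97/20
back: M3=-97/20
back: M2=296/31−8/31·-97/20=54/5
back: M1=-1−1/8·54/5=-47/20
M: M0=0, M1=-47/20, M2=54/5, M3=-97/20, M4=0
seg 0: a=3, c=M0/2=0, d=(M1−M0)/(6·3)=-47/360, b=Δ0−h0·(2M0+M1)/6=61/120
seg 1: a=1, c=M1/2=-47/40, d=(M2−M1)/(6·1)=263/120, b=Δ1−h1·(2M1+M2)/6=-181/60
seg 2: a=-1, c=M2/2=27/5, d=(M3−M2)/(6·1)=-313/120, b=Δ2−h2·(2M2+M3)/6=29/24
seg 3: a=3, c=M3/2=-97/40, d=(M4−M3)/(6·3)=97/360, b=Δ3−h3·(2M3+M4)/6=251/60
t_q=15/4 → seg 1, τ=3/4; S=1+-181/60·τ+-47/40·τ²+263/120·τ³=-2557/2560

  seg 0: a=3 b=61/120 c=0 d=-47/360
  seg 1: a=1 b=-181/60 c=-47/40 d=263/120
  seg 2: a=-1 b=29/24 c=27/5 d=-313/120
  seg 3: a=3 b=251/60 c=-97/40 d=97/360
S(15/4) = -2557/2560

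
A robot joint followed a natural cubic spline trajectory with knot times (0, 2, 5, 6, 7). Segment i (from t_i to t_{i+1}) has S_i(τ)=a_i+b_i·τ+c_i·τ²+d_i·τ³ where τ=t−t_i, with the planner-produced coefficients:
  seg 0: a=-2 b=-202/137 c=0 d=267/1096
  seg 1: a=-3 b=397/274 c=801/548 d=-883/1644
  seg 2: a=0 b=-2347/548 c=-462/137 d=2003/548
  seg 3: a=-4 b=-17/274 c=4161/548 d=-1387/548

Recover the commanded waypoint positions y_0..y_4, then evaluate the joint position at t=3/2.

y_0 = S_0(0) = a_0 = -2
y_1 = S_1(0) = a_1 = -3
y_2 = S_2(0) = a_2 = 0
y_3 = S_3(0) = a_3 = -4
y_4 = S_3(1) = 1
t_q=3/2 is in segment 0 (τ=3/2); S_0(τ)=-29719/8768

y_0=-2 y_1=-3 y_2=0 y_3=-4 y_4=1
S(3/2) = -29719/8768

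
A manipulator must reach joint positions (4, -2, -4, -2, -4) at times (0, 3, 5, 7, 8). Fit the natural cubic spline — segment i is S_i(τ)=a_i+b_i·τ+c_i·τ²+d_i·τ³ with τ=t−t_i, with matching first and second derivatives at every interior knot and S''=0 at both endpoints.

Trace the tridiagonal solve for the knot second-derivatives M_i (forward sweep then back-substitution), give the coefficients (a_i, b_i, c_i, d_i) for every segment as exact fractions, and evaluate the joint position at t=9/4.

Δ: Δ0=-2, Δ1=-1, Δ2=1, Δ3=-2
row 1: diag=10, rhs=6; c'=1/5, d'=3/5
row 2: denom=8−2·1/5=38/5; d'=(12−2·3/5)/(38/5)=27/19
row 3: denom=6−2·5/19=104/19; d'=(-18−2·27/19)/(104/19)=-99/26
back: M3=-99/26
back: M2=27/19−5/19·-99/26=63/26
back: M1=3/5−1/5·63/26=3/26
M: M0=0, M1=3/26, M2=63/26, M3=-99/26, M4=0
seg 0: a=4, c=M0/2=0, d=(M1−M0)/(6·3)=1/156, b=Δ0−h0·(2M0+M1)/6=-107/52
seg 1: a=-2, c=M1/2=3/52, d=(M2−M1)/(6·2)=5/26, b=Δ1−h1·(2M1+M2)/6=-49/26
seg 2: a=-4, c=M2/2=63/52, d=(M3−M2)/(6·2)=-27/52, b=Δ2−h2·(2M2+M3)/6=17/26
seg 3: a=-2, c=M3/2=-99/52, d=(M4−M3)/(6·1)=33/52, b=Δ3−h3·(2M3+M4)/6=-19/26
t_q=9/4 → seg 0, τ=9/4; S=4+-107/52·τ+0·τ²+1/156·τ³=-1853/3328

  seg 0: a=4 b=-107/52 c=0 d=1/156
  seg 1: a=-2 b=-49/26 c=3/52 d=5/26
  seg 2: a=-4 b=17/26 c=63/52 d=-27/52
  seg 3: a=-2 b=-19/26 c=-99/52 d=33/52
S(9/4) = -1853/3328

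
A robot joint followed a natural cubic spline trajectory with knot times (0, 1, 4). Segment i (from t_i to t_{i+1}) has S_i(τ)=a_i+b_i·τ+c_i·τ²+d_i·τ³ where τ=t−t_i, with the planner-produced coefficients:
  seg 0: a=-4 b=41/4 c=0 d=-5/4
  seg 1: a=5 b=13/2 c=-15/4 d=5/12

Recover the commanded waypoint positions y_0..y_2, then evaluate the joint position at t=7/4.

y_0 = S_0(0) = a_0 = -4
y_1 = S_1(0) = a_1 = 5
y_2 = S_1(3) = 2
t_q=7/4 is in segment 1 (τ=3/4); S_1(τ)=2033/256

y_0=-4 y_1=5 y_2=2
S(7/4) = 2033/256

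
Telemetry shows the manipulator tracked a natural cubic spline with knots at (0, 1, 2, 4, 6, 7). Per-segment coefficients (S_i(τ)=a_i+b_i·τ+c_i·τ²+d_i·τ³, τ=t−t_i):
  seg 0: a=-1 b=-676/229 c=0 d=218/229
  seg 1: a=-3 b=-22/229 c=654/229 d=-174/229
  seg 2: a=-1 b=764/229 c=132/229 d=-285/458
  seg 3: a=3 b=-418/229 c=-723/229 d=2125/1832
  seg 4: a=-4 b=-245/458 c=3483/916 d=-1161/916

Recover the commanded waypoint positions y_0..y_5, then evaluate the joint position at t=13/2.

y_0=-1 y_1=-3 y_2=-1 y_3=3 y_4=-4 y_5=-2
S(13/2) = -25467/7328

y_0 = S_0(0) = a_0 = -1
y_1 = S_1(0) = a_1 = -3
y_2 = S_2(0) = a_2 = -1
y_3 = S_3(0) = a_3 = 3
y_4 = S_4(0) = a_4 = -4
y_5 = S_4(1) = -2
t_q=13/2 is in segment 4 (τ=1/2); S_4(τ)=-25467/7328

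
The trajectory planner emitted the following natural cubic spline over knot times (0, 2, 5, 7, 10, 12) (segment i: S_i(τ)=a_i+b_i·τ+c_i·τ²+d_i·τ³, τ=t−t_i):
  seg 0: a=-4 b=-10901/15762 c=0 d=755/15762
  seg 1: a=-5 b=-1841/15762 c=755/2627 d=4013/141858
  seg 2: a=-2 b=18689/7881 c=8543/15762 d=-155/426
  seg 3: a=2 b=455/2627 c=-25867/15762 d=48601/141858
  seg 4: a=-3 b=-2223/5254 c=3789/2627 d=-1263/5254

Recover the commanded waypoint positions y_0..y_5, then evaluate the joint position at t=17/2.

y_0 = S_0(0) = a_0 = -4
y_1 = S_1(0) = a_1 = -5
y_2 = S_2(0) = a_2 = -2
y_3 = S_3(0) = a_3 = 2
y_4 = S_4(0) = a_4 = -3
y_5 = S_4(2) = 0
t_q=17/2 is in segment 3 (τ=3/2); S_3(τ)=-11617/42032

y_0=-4 y_1=-5 y_2=-2 y_3=2 y_4=-3 y_5=0
S(17/2) = -11617/42032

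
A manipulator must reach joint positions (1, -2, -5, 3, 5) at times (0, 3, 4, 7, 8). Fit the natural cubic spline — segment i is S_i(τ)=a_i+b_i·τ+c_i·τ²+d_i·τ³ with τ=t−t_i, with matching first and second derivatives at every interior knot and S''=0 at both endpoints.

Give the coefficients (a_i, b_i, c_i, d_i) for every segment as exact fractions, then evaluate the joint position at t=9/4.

Δ: Δ0=-1, Δ1=-3, Δ2=8/3, Δ3=2
row 1: diag=8, rhs=-12; c'=1/8, d'=-3/2
row 2: denom=8−1·1/8=63/8; d'=(34−1·-3/2)/(63/8)=284/63
row 3: denom=8−3·8/21=48/7; d'=(-4−3·284/63)/(48/7)=-23/9
back: M3=-23/9
back: M2=284/63−8/21·-23/9=148/27
back: M1=-3/2−1/8·148/27=-59/27
M: M0=0, M1=-59/27, M2=148/27, M3=-23/9, M4=0
seg 0: a=1, c=M0/2=0, d=(M1−M0)/(6·3)=-59/486, b=Δ0−h0·(2M0+M1)/6=5/54
seg 1: a=-2, c=M1/2=-59/54, d=(M2−M1)/(6·1)=23/18, b=Δ1−h1·(2M1+M2)/6=-86/27
seg 2: a=-5, c=M2/2=74/27, d=(M3−M2)/(6·3)=-217/486, b=Δ2−h2·(2M2+M3)/6=-83/54
seg 3: a=3, c=M3/2=-23/18, d=(M4−M3)/(6·1)=23/54, b=Δ3−h3·(2M3+M4)/6=77/27
t_q=9/4 → seg 0, τ=9/4; S=1+5/54·τ+0·τ²+-59/486·τ³=-67/384

  seg 0: a=1 b=5/54 c=0 d=-59/486
  seg 1: a=-2 b=-86/27 c=-59/54 d=23/18
  seg 2: a=-5 b=-83/54 c=74/27 d=-217/486
  seg 3: a=3 b=77/27 c=-23/18 d=23/54
S(9/4) = -67/384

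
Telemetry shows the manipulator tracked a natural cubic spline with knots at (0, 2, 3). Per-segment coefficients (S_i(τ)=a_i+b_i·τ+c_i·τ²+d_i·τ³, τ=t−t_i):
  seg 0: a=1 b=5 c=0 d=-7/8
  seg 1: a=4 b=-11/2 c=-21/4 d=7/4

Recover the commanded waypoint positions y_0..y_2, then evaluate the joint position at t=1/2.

y_0=1 y_1=4 y_2=-5
S(1/2) = 217/64

y_0 = S_0(0) = a_0 = 1
y_1 = S_1(0) = a_1 = 4
y_2 = S_1(1) = -5
t_q=1/2 is in segment 0 (τ=1/2); S_0(τ)=217/64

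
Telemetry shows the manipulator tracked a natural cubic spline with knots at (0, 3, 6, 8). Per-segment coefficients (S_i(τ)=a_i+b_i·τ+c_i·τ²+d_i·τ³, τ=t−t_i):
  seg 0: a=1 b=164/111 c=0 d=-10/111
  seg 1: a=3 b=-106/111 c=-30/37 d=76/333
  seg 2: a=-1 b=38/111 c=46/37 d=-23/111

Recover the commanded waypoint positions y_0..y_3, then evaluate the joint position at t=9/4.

y_0 = S_0(0) = a_0 = 1
y_1 = S_1(0) = a_1 = 3
y_2 = S_2(0) = a_2 = -1
y_3 = S_2(2) = 3
t_q=9/4 is in segment 0 (τ=9/4); S_0(τ)=3905/1184

y_0=1 y_1=3 y_2=-1 y_3=3
S(9/4) = 3905/1184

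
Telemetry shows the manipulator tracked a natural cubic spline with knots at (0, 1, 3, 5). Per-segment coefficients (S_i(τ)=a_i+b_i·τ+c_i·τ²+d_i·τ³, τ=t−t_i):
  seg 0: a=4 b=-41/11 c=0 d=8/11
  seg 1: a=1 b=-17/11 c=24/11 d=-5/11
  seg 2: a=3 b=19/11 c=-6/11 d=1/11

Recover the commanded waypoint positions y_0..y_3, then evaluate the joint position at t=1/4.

y_0 = S_0(0) = a_0 = 4
y_1 = S_1(0) = a_1 = 1
y_2 = S_2(0) = a_2 = 3
y_3 = S_2(2) = 5
t_q=1/4 is in segment 0 (τ=1/4); S_0(τ)=271/88

y_0=4 y_1=1 y_2=3 y_3=5
S(1/4) = 271/88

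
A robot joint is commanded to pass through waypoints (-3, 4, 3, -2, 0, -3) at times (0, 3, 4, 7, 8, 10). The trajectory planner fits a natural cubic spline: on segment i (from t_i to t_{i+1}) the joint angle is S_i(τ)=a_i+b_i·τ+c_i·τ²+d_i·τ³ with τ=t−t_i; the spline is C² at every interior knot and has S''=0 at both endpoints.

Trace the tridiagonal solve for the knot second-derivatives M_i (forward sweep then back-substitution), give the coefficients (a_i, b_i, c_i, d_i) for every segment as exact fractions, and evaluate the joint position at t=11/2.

  seg 0: a=-3 b=1955/562 c=0 d=-1931/15174
  seg 1: a=4 b=12/281 c=-1931/1686 d=173/1686
  seg 2: a=3 b=-3271/1686 c=-706/843 d=4697/15174
  seg 3: a=-2 b=1174/843 c=1095/562 d=-2261/1686
  seg 4: a=0 b=2135/1686 c=-583/281 d=583/1686
S(11/2) = -3371/4496

Δ: Δ0=7/3, Δ1=-1, Δ2=-5/3, Δ3=2, Δ4=-3/2
row 1: diag=8, rhs=-20; c'=1/8, d'=-5/2
row 2: denom=8−1·1/8=63/8; d'=(-4−1·-5/2)/(63/8)=-4/21
row 3: denom=8−3·8/21=48/7; d'=(22−3·-4/21)/(48/7)=79/24
row 4: denom=6−1·7/48=281/48; d'=(-21−1·79/24)/(281/48)=-1166/281
back: M4=-1166/281
back: M3=79/24−7/48·-1166/281=1095/281
back: M2=-4/21−8/21·1095/281=-1412/843
back: M1=-5/2−1/8·-1412/843=-1931/843
M: M0=0, M1=-1931/843, M2=-1412/843, M3=1095/281, M4=-1166/281, M5=0
seg 0: a=-3, c=M0/2=0, d=(M1−M0)/(6·3)=-1931/15174, b=Δ0−h0·(2M0+M1)/6=1955/562
seg 1: a=4, c=M1/2=-1931/1686, d=(M2−M1)/(6·1)=173/1686, b=Δ1−h1·(2M1+M2)/6=12/281
seg 2: a=3, c=M2/2=-706/843, d=(M3−M2)/(6·3)=4697/15174, b=Δ2−h2·(2M2+M3)/6=-3271/1686
seg 3: a=-2, c=M3/2=1095/562, d=(M4−M3)/(6·1)=-2261/1686, b=Δ3−h3·(2M3+M4)/6=1174/843
seg 4: a=0, c=M4/2=-583/281, d=(M5−M4)/(6·2)=583/1686, b=Δ4−h4·(2M4+M5)/6=2135/1686
t_q=11/2 → seg 2, τ=3/2; S=3+-3271/1686·τ+-706/843·τ²+4697/15174·τ³=-3371/4496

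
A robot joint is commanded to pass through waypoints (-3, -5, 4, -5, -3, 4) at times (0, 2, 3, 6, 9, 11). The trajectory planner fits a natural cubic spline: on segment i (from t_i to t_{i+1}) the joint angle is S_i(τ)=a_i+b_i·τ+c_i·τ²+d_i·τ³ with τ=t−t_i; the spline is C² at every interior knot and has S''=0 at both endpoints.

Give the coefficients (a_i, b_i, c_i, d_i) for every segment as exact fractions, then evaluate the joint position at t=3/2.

Δ: Δ0=-1, Δ1=9, Δ2=-3, Δ3=2/3, Δ4=7/2
row 1: diag=6, rhs=60; c'=1/6, d'=10
row 2: denom=8−1·1/6=47/6; d'=(-72−1·10)/(47/6)=-492/47
row 3: denom=12−3·18/47=510/47; d'=(22−3·-492/47)/(510/47)=251/51
row 4: denom=10−3·47/170=1559/170; d'=(17−3·251/51)/(1559/170)=380/1559
back: M4=380/1559
back: M3=251/51−47/170·380/1559=22703/4677
back: M2=-492/47−18/47·22703/4677=-19218/1559
back: M1=10−1/6·-19218/1559=18793/1559
M: M0=0, M1=18793/1559, M2=-19218/1559, M3=22703/4677, M4=380/1559, M5=0
seg 0: a=-3, c=M0/2=0, d=(M1−M0)/(6·2)=18793/18708, b=Δ0−h0·(2M0+M1)/6=-23470/4677
seg 1: a=-5, c=M1/2=18793/3118, d=(M2−M1)/(6·1)=-38011/9354, b=Δ1−h1·(2M1+M2)/6=32909/4677
seg 2: a=4, c=M2/2=-9609/1559, d=(M3−M2)/(6·3)=80357/84186, b=Δ2−h2·(2M2+M3)/6=64543/9354
seg 3: a=-5, c=M3/2=22703/9354, d=(M4−M3)/(6·3)=-21563/84186, b=Δ3−h3·(2M3+M4)/6=-20155/4677
seg 4: a=-3, c=M4/2=190/1559, d=(M5−M4)/(6·2)=-95/4677, b=Δ4−h4·(2M4+M5)/6=31219/9354
t_q=3/2 → seg 0, τ=3/2; S=-3+-23470/4677·τ+0·τ²+18793/18708·τ³=-356047/49888

  seg 0: a=-3 b=-23470/4677 c=0 d=18793/18708
  seg 1: a=-5 b=32909/4677 c=18793/3118 d=-38011/9354
  seg 2: a=4 b=64543/9354 c=-9609/1559 d=80357/84186
  seg 3: a=-5 b=-20155/4677 c=22703/9354 d=-21563/84186
  seg 4: a=-3 b=31219/9354 c=190/1559 d=-95/4677
S(3/2) = -356047/49888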